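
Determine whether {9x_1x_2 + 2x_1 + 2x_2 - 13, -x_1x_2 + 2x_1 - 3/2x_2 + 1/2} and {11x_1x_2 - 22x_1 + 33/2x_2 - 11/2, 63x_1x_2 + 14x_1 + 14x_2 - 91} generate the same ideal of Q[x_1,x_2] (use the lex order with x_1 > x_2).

Yes, the ideals are equal.

Two ideals are equal iff their reduced Gröbner bases coincide (the reduced basis is unique for a fixed ordering).
Buchberger on the first generating set:
f_1 = 9x_1x_2 + 2x_1 + 2x_2 - 13, LT = x_1x_2.
f_2 = -x_1x_2 + 2x_1 - 3/2x_2 + 1/2, LT = x_1x_2.

S(f_1,f_2): lcm = x_1x_2. S = 20/9x_1 - 23/18x_2 - 17/18.
  leading term x_1: no divisor's leading term divides it; move 20/9x_1 to the remainder.
  leading term x_2: no divisor's leading term divides it; move -23/18x_2 to the remainder.
  leading term 1: no divisor's leading term divides it; move -17/18 to the remainder.
  remainder 20/9x_1 - 23/18x_2 - 17/18 ≠ 0; add g_3 = 20/9x_1 - 23/18x_2 - 17/18 to the basis.

S(f_1,g_3): lcm = x_1x_2. S = 2/9x_1 + 23/40x_2^2 + 233/360x_2 - 13/9.
  leading term x_1: subtract (1/10)·g_3 from 2/9x_1 + 23/40x_2^2 + 233/360x_2 - 13/9 → 23/40x_2^2 + 31/40x_2 - 27/20
  leading term x_2^2: no divisor's leading term divides it; move 23/40x_2^2 to the remainder.
  leading term x_2: no divisor's leading term divides it; move 31/40x_2 to the remainder.
  leading term 1: no divisor's leading term divides it; move -27/20 to the remainder.
  remainder 23/40x_2^2 + 31/40x_2 - 27/20 ≠ 0; add g_4 = 23/40x_2^2 + 31/40x_2 - 27/20 to the basis.

The other S-polynomials (S(f_2,g_3), S(f_1,g_4), S(f_2,g_4), S(g_3,g_4)) all reduce to 0 modulo the current basis, so we have a Gröbner basis.
Inter-reduce: drop elements whose leading term is divisible by another's, tail-reduce, and make monic.
Reduced Gröbner basis: {x_1 - 23/40x_2 - 17/40, x_2^2 + 31/23x_2 - 54/23}.

Buchberger on the second generating set:
h_1 = 11x_1x_2 - 22x_1 + 33/2x_2 - 11/2, LT = x_1x_2.
h_2 = 63x_1x_2 + 14x_1 + 14x_2 - 91, LT = x_1x_2.

S(h_1,h_2): lcm = x_1x_2. S = -20/9x_1 + 23/18x_2 + 17/18.
  leading term x_1: no divisor's leading term divides it; move -20/9x_1 to the remainder.
  leading term x_2: no divisor's leading term divides it; move 23/18x_2 to the remainder.
  leading term 1: no divisor's leading term divides it; move 17/18 to the remainder.
  remainder -20/9x_1 + 23/18x_2 + 17/18 ≠ 0; add k_3 = -20/9x_1 + 23/18x_2 + 17/18 to the basis.

S(h_1,k_3): lcm = x_1x_2. S = -2x_1 + 23/40x_2^2 + 77/40x_2 - 1/2.
  leading term x_1: subtract (9/10)·k_3 from -2x_1 + 23/40x_2^2 + 77/40x_2 - 1/2 → 23/40x_2^2 + 31/40x_2 - 27/20
  leading term x_2^2: no divisor's leading term divides it; move 23/40x_2^2 to the remainder.
  leading term x_2: no divisor's leading term divides it; move 31/40x_2 to the remainder.
  leading term 1: no divisor's leading term divides it; move -27/20 to the remainder.
  remainder 23/40x_2^2 + 31/40x_2 - 27/20 ≠ 0; add k_4 = 23/40x_2^2 + 31/40x_2 - 27/20 to the basis.

The other S-polynomials (S(h_2,k_3), S(h_1,k_4), S(h_2,k_4), S(k_3,k_4)) all reduce to 0 modulo the current basis, so we have a Gröbner basis.
Inter-reduce: drop elements whose leading term is divisible by another's, tail-reduce, and make monic.
Reduced Gröbner basis: {x_1 - 23/40x_2 - 17/40, x_2^2 + 31/23x_2 - 54/23}.

Same reduced basis, so the two generating sets span the same ideal.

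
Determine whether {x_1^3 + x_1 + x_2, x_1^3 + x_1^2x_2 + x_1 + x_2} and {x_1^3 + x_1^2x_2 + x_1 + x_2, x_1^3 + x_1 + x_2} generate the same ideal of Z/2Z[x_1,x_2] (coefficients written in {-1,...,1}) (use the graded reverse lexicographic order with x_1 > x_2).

Yes, the ideals are equal.

Since reduced Gröbner bases are canonical representatives of ideals under a given ordering, it suffices to compute and compare them.
Buchberger on the first generating set:
f_1 = x_1^3 + x_1 + x_2, LT = x_1^3.
f_2 = x_1^3 + x_1^2x_2 + x_1 + x_2, LT = x_1^3.

S(f_1,f_2): lcm = x_1^3. S = x_1^2x_2.
  leading term x_1^2x_2: no divisor's leading term divides it; move x_1^2x_2 to the remainder.
  remainder x_1^2x_2 ≠ 0; add g_3 = x_1^2x_2 to the basis.

S(f_1,g_3): lcm = x_1^3x_2. S = x_1x_2 + x_2^2.
  leading term x_1x_2: no divisor's leading term divides it; move x_1x_2 to the remainder.
  leading term x_2^2: no divisor's leading term divides it; move x_2^2 to the remainder.
  remainder x_1x_2 + x_2^2 ≠ 0; add g_4 = x_1x_2 + x_2^2 to the basis.

S(f_2,g_3): lcm = x_1^3x_2. S = x_1^2x_2^2 + x_1x_2 + x_2^2.
  leading term x_1^2x_2^2: subtract (x_2)·g_3 from x_1^2x_2^2 + x_1x_2 + x_2^2 → x_1x_2 + x_2^2
  leading term x_1x_2: subtract (1)·g_4 from x_1x_2 + x_2^2 → 0
  remainder 0.

S(f_1,g_4): lcm = x_1^3x_2. S = x_1^2x_2^2 + x_1x_2 + x_2^2.
  leading term x_1^2x_2^2: subtract (x_2)·g_3 from x_1^2x_2^2 + x_1x_2 + x_2^2 → x_1x_2 + x_2^2
  leading term x_1x_2: subtract (1)·g_4 from x_1x_2 + x_2^2 → 0
  remainder 0.

S(f_2,g_4): lcm = x_1^3x_2. S = x_1x_2 + x_2^2.
  leading term x_1x_2: subtract (1)·g_4 from x_1x_2 + x_2^2 → 0
  remainder 0.

S(g_3,g_4): lcm = x_1^2x_2. S = x_1x_2^2.
  leading term x_1x_2^2: subtract (x_2)·g_4 from x_1x_2^2 → x_2^3
  leading term x_2^3: no divisor's leading term divides it; move x_2^3 to the remainder.
  remainder x_2^3 ≠ 0; add g_5 = x_2^3 to the basis.

S(f_1,g_5): leading monomials are coprime, so the S-polynomial reduces to 0 (Buchberger's first criterion).
S(f_2,g_5): leading monomials are coprime, so the S-polynomial reduces to 0 (Buchberger's first criterion).
S(g_3,g_5): lcm = x_1^2x_2^3. S = 0.
  remainder 0.

S(g_4,g_5): lcm = x_1x_2^3. S = x_2^4.
  leading term x_2^4: subtract (x_2)·g_5 from x_2^4 → 0
  remainder 0.

Every S-polynomial of the final basis reduces to 0, so we have a Gröbner basis.
Inter-reduce: drop elements whose leading term is divisible by another's, tail-reduce, and make monic.
Reduced Gröbner basis: {x_1^3 + x_1 + x_2, x_2^3, x_1x_2 + x_2^2}.

Buchberger on the second generating set:
h_1 = x_1^3 + x_1^2x_2 + x_1 + x_2, LT = x_1^3.
h_2 = x_1^3 + x_1 + x_2, LT = x_1^3.

S(h_1,h_2): lcm = x_1^3. S = x_1^2x_2.
  leading term x_1^2x_2: no divisor's leading term divides it; move x_1^2x_2 to the remainder.
  remainder x_1^2x_2 ≠ 0; add k_3 = x_1^2x_2 to the basis.

S(h_1,k_3): lcm = x_1^3x_2. S = x_1^2x_2^2 + x_1x_2 + x_2^2.
  leading term x_1^2x_2^2: subtract (x_2)·k_3 from x_1^2x_2^2 + x_1x_2 + x_2^2 → x_1x_2 + x_2^2
  leading term x_1x_2: no divisor's leading term divides it; move x_1x_2 to the remainder.
  leading term x_2^2: no divisor's leading term divides it; move x_2^2 to the remainder.
  remainder x_1x_2 + x_2^2 ≠ 0; add k_4 = x_1x_2 + x_2^2 to the basis.

S(h_2,k_3): lcm = x_1^3x_2. S = x_1x_2 + x_2^2.
  leading term x_1x_2: subtract (1)·k_4 from x_1x_2 + x_2^2 → 0
  remainder 0.

S(h_1,k_4): lcm = x_1^3x_2. S = x_1x_2 + x_2^2.
  leading term x_1x_2: subtract (1)·k_4 from x_1x_2 + x_2^2 → 0
  remainder 0.

S(h_2,k_4): lcm = x_1^3x_2. S = x_1^2x_2^2 + x_1x_2 + x_2^2.
  leading term x_1^2x_2^2: subtract (x_2)·k_3 from x_1^2x_2^2 + x_1x_2 + x_2^2 → x_1x_2 + x_2^2
  leading term x_1x_2: subtract (1)·k_4 from x_1x_2 + x_2^2 → 0
  remainder 0.

S(k_3,k_4): lcm = x_1^2x_2. S = x_1x_2^2.
  leading term x_1x_2^2: subtract (x_2)·k_4 from x_1x_2^2 → x_2^3
  leading term x_2^3: no divisor's leading term divides it; move x_2^3 to the remainder.
  remainder x_2^3 ≠ 0; add k_5 = x_2^3 to the basis.

S(h_1,k_5): leading monomials are coprime, so the S-polynomial reduces to 0 (Buchberger's first criterion).
S(h_2,k_5): leading monomials are coprime, so the S-polynomial reduces to 0 (Buchberger's first criterion).
S(k_3,k_5): lcm = x_1^2x_2^3. S = 0.
  remainder 0.

S(k_4,k_5): lcm = x_1x_2^3. S = x_2^4.
  leading term x_2^4: subtract (x_2)·k_5 from x_2^4 → 0
  remainder 0.

Every S-polynomial of the final basis reduces to 0, so we have a Gröbner basis.
Inter-reduce: drop elements whose leading term is divisible by another's, tail-reduce, and make monic.
Reduced Gröbner basis: {x_1^3 + x_1 + x_2, x_2^3, x_1x_2 + x_2^2}.

These coincide, so the ideals are equal.
The choice of monomial ordering does not affect the verdict — as long as both bases are computed under the same ordering, their equality decides ideal equality.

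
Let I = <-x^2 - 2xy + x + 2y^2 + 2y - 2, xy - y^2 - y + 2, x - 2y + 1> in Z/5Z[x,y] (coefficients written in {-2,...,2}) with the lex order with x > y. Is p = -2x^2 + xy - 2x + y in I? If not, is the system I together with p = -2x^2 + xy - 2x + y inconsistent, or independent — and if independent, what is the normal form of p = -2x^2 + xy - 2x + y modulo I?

-2x^2 + xy - 2x + y lies in I (it reduces to 0).

First compute the reduced Gröbner basis of I by Buchberger's algorithm.
f_1 = -x^2 - 2xy + x + 2y^2 + 2y - 2, LT = x^2.
f_2 = xy - y^2 - y + 2, LT = xy.
f_3 = x - 2y + 1, LT = x.

S(f_1,f_2): lcm = x^2y. S = -2xy^2 - 2x - 2y^3 - 2y^2 + 2y.
  leading term xy^2: subtract (-2y)·f_2 from -2xy^2 - 2x - 2y^3 - 2y^2 + 2y → -2x + y^3 + y^2 + y
  leading term x: subtract (-2)·f_3 from -2x + y^3 + y^2 + y → y^3 + y^2 + 2y + 2
  leading term y^3: no divisor's leading term divides it; move y^3 to the remainder.
  leading term y^2: no divisor's leading term divides it; move y^2 to the remainder.
  leading term y: no divisor's leading term divides it; move 2y to the remainder.
  leading term 1: no divisor's leading term divides it; move 2 to the remainder.
  remainder y^3 + y^2 + 2y + 2 ≠ 0; add h_4 = y^3 + y^2 + 2y + 2 to the basis.

S(f_1,f_3): lcm = x^2. S = -xy - 2x - 2y^2 - 2y + 2.
  leading term xy: subtract (-1)·f_2 from -xy - 2x - 2y^2 - 2y + 2 → -2x + 2y^2 + 2y - 1
  leading term x: subtract (-2)·f_3 from -2x + 2y^2 + 2y - 1 → 2y^2 - 2y + 1
  leading term y^2: no divisor's leading term divides it; move 2y^2 to the remainder.
  leading term y: no divisor's leading term divides it; move -2y to the remainder.
  leading term 1: no divisor's leading term divides it; move 1 to the remainder.
  remainder 2y^2 - 2y + 1 ≠ 0; add h_5 = 2y^2 - 2y + 1 to the basis.

S(f_2,f_3): lcm = xy. S = y^2 - 2y + 2.
  leading term y^2: subtract (-2)·h_5 from y^2 - 2y + 2 → -y - 1
  leading term y: no divisor's leading term divides it; move -y to the remainder.
  leading term 1: no divisor's leading term divides it; move -1 to the remainder.
  remainder -y - 1 ≠ 0; add h_6 = -y - 1 to the basis.

The other S-polynomials (S(f_1,h_4), S(f_2,h_4), S(f_3,h_4), S(f_1,h_5), S(f_2,h_5), S(f_3,h_5), S(h_4,h_5), S(f_1,h_6), S(f_2,h_6), S(f_3,h_6), S(h_4,h_6), S(h_5,h_6)) all reduce to 0 modulo the current basis, so we have a Gröbner basis.
Inter-reduce: drop elements whose leading term is divisible by another's, tail-reduce, and make monic.
Reduced Gröbner basis: {x - 2, y + 1}.
Label its elements g_1 = x - 2, g_2 = y + 1.

Reduce p = -2x^2 + xy - 2x + y modulo G:
  leading term x^2: subtract (-2x)·g_1 from -2x^2 + xy - 2x + y → xy - x + y
  leading term xy: subtract (y)·g_1 from xy - x + y → -x - 2y
  leading term x: subtract (-1)·g_1 from -x - 2y → -2y - 2
  leading term y: subtract (-2)·g_2 from -2y - 2 → 0
  normal form = 0.
Since the normal form is 0, p ∈ I.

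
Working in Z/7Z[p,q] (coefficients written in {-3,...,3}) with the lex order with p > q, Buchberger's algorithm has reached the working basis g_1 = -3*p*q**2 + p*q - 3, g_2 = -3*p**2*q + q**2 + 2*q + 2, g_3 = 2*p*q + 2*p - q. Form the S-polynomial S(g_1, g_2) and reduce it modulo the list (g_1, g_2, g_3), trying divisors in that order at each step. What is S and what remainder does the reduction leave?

S(g_1, g_2) = 2*p**2*q + p - 2*q**3 + 3*q**2 + 3*q; remainder on division = p - 2*q**3 - q**2 + 2*q - 1.

lcm(LM(g_1), LM(g_2)) = p**2*q**2.
S = (lcm/LT(g_1))·g_1 − (lcm/LT(g_2))·g_2 = 2*p**2*q + p - 2*q**3 + 3*q**2 + 3*q.
Reduce S modulo (g_1, g_2, g_3) in that order:
  leading term p**2*q: subtract (-3)·g_2 from 2*p**2*q + p - 2*q**3 + 3*q**2 + 3*q → p - 2*q**3 - q**2 + 2*q - 1
  leading term p: no divisor's leading term divides it; move p to the remainder.
  leading term q**3: no divisor's leading term divides it; move -2*q**3 to the remainder.
  leading term q**2: no divisor's leading term divides it; move -q**2 to the remainder.
  leading term q: no divisor's leading term divides it; move 2*q to the remainder.
  leading term 1: no divisor's leading term divides it; move -1 to the remainder.
The remainder p - 2*q**3 - q**2 + 2*q - 1 is nonzero, so it would be added as the next basis element.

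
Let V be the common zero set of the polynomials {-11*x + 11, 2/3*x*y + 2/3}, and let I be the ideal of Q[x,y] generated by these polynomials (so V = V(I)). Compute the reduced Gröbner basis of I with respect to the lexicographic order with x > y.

f_1 = -11*x + 11, LT = x.
f_2 = 2/3*x*y + 2/3, LT = x*y.

S(f_1,f_2): lcm = x*y. S = -y - 1.
  leading term y: no divisor's leading term divides it; move -y to the remainder.
  leading term 1: no divisor's leading term divides it; move -1 to the remainder.
  remainder -y - 1 ≠ 0; add g_3 = -y - 1 to the basis.

The other S-polynomials (S(f_1,g_3), S(f_2,g_3)) all reduce to 0 modulo the current basis, so we have a Gröbner basis.
Inter-reduce: drop elements whose leading term is divisible by another's, tail-reduce, and make monic.

G = {x - 1, y + 1}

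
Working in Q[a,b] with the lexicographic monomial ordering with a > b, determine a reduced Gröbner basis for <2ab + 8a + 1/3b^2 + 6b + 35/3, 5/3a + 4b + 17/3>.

This is the nonlinear analogue of row-reducing a linear system.

f_1 = 2ab + 8a + 1/3b^2 + 6b + 35/3, LT = ab.
f_2 = 5/3a + 4b + 17/3, LT = a.

S(f_1,f_2): lcm = ab. S = 4a - 67/30b^2 - 2/5b + 35/6.
  reduce S modulo (f_1, f_2):
  remainder -67/30b^2 - 10b - 233/30 ≠ 0; add g_3 = -67/30b^2 - 10b - 233/30 to the basis.

The other S-polynomials (S(f_1,g_3), S(f_2,g_3)) all reduce to 0 modulo the current basis, so we have a Gröbner basis.
Inter-reduce: drop elements whose leading term is divisible by another's, tail-reduce, and make monic.

G = {a + 12/5b + 17/5, b^2 + 300/67b + 233/67}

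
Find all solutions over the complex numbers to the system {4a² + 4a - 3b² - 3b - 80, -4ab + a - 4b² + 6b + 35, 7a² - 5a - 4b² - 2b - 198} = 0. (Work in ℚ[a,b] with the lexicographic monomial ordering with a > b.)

Compute a lex Gröbner basis by Buchberger's algorithm.
f_1 = 4a² + 4a - 3b² - 3b - 80, LT = a².
f_2 = -4ab + a - 4b² + 6b + 35, LT = ab.
f_3 = 7a² - 5a - 4b² - 2b - 198, LT = a².

S(f_1,f_2): lcm = a²b. S = ¼a² - ab² + 5/2ab + 35/4a - ¾b³ - ¾b² - 20b.
  reduce S modulo (f_1, f_2, f_3):
  remainder 145/16a + ¼b³ - 69/16b² - 403/16b + 395/16 ≠ 0; add h_4 = 145/16a + ¼b³ - 69/16b² - 403/16b + 395/16 to the basis.

S(f_1,f_3): lcm = a². S = 12/7a - 5/28b² - 13/28b + 58/7.
  reduce S modulo (f_1, f_2, f_3, h_4):
  remainder -48/1015b³ + 2587/4060b² + 17459/4060b + 734/203 ≠ 0; add h_5 = -48/1015b³ + 2587/4060b² + 17459/4060b + 734/203 to the basis.

S(f_2,f_3): lcm = a²b. S = -¼a² + ab² - 11/14ab - 35/4a + 4/7b³ + 2/7b² + 198/7b.
  reduce S modulo (f_1, f_2, f_3, h_4, h_5):
  remainder -24407/5376b² - 28303/5376b - 487/672 ≠ 0; add h_6 = -24407/5376b² - 28303/5376b - 487/672 to the basis.

S(f_2,h_5): lcm = ab³. S = 2539/192ab² + 17459/192ab + 1835/24a + b⁴ - 3/2b³ - 35/4b².
  reduce S modulo (f_1, f_2, f_3, h_4, h_5, h_6):
  remainder 191644325/781024b + 191644325/781024 ≠ 0; add h_7 = 191644325/781024b + 191644325/781024 to the basis.

The other S-polynomials (S(f_1,h_4), S(f_2,h_4), S(f_3,h_4), S(f_1,h_5), S(f_3,h_5), S(h_4,h_5), S(f_1,h_6), S(f_2,h_6), S(f_3,h_6), S(h_4,h_6), S(h_5,h_6), S(f_1,h_7), S(f_2,h_7), S(f_3,h_7), S(h_4,h_7), S(h_5,h_7), S(h_6,h_7)) all reduce to 0 modulo the current basis, so we have a Gröbner basis.
Inter-reduce: drop elements whose leading term is divisible by another's, tail-reduce, and make monic.
Reduced Gröbner basis: {a + 5, b + 1}.

Elimination: the polynomial b + 1 lies in the elimination ideal for b, so b ∈ {-1}. For each such b, the remaining basis elements (now univariate) give the rest of the solution.
  b = -1: the earlier basis element becomes a + 5 = 0, giving a = -5 — point (-5, -1).

{(-5, -1)}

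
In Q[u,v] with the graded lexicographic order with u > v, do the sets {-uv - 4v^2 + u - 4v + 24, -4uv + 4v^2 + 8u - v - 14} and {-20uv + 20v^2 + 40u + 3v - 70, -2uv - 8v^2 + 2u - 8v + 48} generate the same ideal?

No, the ideals differ.

For a fixed monomial order, each ideal has a unique reduced Gröbner basis; comparing bases decides equality.
Buchberger on the first generating set:
f_1 = -uv - 4v^2 + u - 4v + 24, LT = uv.
f_2 = -4uv + 4v^2 + 8u - v - 14, LT = uv.

S(f_1,f_2): lcm = uv. S = 5v^2 + u + 15/4v - 55/2.
  leading term v^2: no divisor's leading term divides it; move 5v^2 to the remainder.
  leading term u: no divisor's leading term divides it; move u to the remainder.
  leading term v: no divisor's leading term divides it; move 15/4v to the remainder.
  leading term 1: no divisor's leading term divides it; move -55/2 to the remainder.
  remainder 5v^2 + u + 15/4v - 55/2 ≠ 0; add g_3 = 5v^2 + u + 15/4v - 55/2 to the basis.

S(f_1,g_3): lcm = uv^2. S = 4v^3 - 1/5u^2 - 7/4uv + 4v^2 + 11/2u - 24v.
  leading term v^3: subtract (4/5v)·g_3 from 4v^3 - 1/5u^2 - 7/4uv + 4v^2 + 11/2u - 24v → -1/5u^2 - 51/20uv + v^2 + 11/2u - 2v
  leading term u^2: no divisor's leading term divides it; move -1/5u^2 to the remainder.
  leading term uv: subtract (51/20)·f_1 from -51/20uv + v^2 + 11/2u - 2v → 56/5v^2 + 59/20u + 41/5v - 306/5
  leading term v^2: subtract (56/25)·g_3 from 56/5v^2 + 59/20u + 41/5v - 306/5 → 71/100u - 1/5v + 2/5
  leading term u: no divisor's leading term divides it; move 71/100u to the remainder.
  leading term v: no divisor's leading term divides it; move -1/5v to the remainder.
  leading term 1: no divisor's leading term divides it; move 2/5 to the remainder.
  remainder -1/5u^2 + 71/100u - 1/5v + 2/5 ≠ 0; add g_4 = -1/5u^2 + 71/100u - 1/5v + 2/5 to the basis.

The other S-polynomials (S(f_2,g_3), S(f_1,g_4), S(f_2,g_4), S(g_3,g_4)) all reduce to 0 modulo the current basis, so we have a Gröbner basis.
Inter-reduce: drop elements whose leading term is divisible by another's, tail-reduce, and make monic.
Reduced Gröbner basis: {u^2 - 71/20u + v - 2, uv - 9/5u + v - 2, v^2 + 1/5u + 3/4v - 11/2}.

Buchberger on the second generating set:
h_1 = -20uv + 20v^2 + 40u + 3v - 70, LT = uv.
h_2 = -2uv - 8v^2 + 2u - 8v + 48, LT = uv.

S(h_1,h_2): lcm = uv. S = -5v^2 - u - 83/20v + 55/2.
  leading term v^2: no divisor's leading term divides it; move -5v^2 to the remainder.
  leading term u: no divisor's leading term divides it; move -u to the remainder.
  leading term v: no divisor's leading term divides it; move -83/20v to the remainder.
  leading term 1: no divisor's leading term divides it; move 55/2 to the remainder.
  remainder -5v^2 - u - 83/20v + 55/2 ≠ 0; add k_3 = -5v^2 - u - 83/20v + 55/2 to the basis.

S(h_1,k_3): lcm = uv^2. S = -v^3 - 1/5u^2 - 283/100uv - 3/20v^2 + 11/2u + 7/2v.
  leading term v^3: subtract (1/5v)·k_3 from -v^3 - 1/5u^2 - 283/100uv - 3/20v^2 + 11/2u + 7/2v → -1/5u^2 - 263/100uv + 17/25v^2 + 11/2u - 2v
  leading term u^2: no divisor's leading term divides it; move -1/5u^2 to the remainder.
  leading term uv: subtract (263/2000)·h_1 from -263/100uv + 17/25v^2 + 11/2u - 2v → -39/20v^2 + 6/25u - 4789/2000v + 1841/200
  leading term v^2: subtract (39/100)·k_3 from -39/20v^2 + 6/25u - 4789/2000v + 1841/200 → 63/100u - 97/125v - 38/25
  leading term u: no divisor's leading term divides it; move 63/100u to the remainder.
  leading term v: no divisor's leading term divides it; move -97/125v to the remainder.
  leading term 1: no divisor's leading term divides it; move -38/25 to the remainder.
  remainder -1/5u^2 + 63/100u - 97/125v - 38/25 ≠ 0; add k_4 = -1/5u^2 + 63/100u - 97/125v - 38/25 to the basis.

The other S-polynomials (S(h_2,k_3), S(h_1,k_4), S(h_2,k_4), S(k_3,k_4)) all reduce to 0 modulo the current basis, so we have a Gröbner basis.
Inter-reduce: drop elements whose leading term is divisible by another's, tail-reduce, and make monic.
Reduced Gröbner basis: {u^2 - 63/20u + 97/25v + 38/5, uv - 9/5u + 17/25v - 2, v^2 + 1/5u + 83/100v - 11/2}.

These differ, so the ideals are not equal.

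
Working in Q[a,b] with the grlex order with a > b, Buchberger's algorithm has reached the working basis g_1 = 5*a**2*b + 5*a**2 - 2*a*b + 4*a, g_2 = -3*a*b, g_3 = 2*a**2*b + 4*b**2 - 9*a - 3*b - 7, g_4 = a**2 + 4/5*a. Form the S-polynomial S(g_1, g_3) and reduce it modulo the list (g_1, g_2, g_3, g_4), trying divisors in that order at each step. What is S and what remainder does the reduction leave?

lcm(LM(g_1), LM(g_3)) = a**2*b.
S = (lcm/LT(g_1))·g_1 − (lcm/LT(g_3))·g_3 = a**2 - 2/5*a*b - 2*b**2 + 53/10*a + 3/2*b + 7/2.
Reduce S modulo (g_1, g_2, g_3, g_4) in that order:
  leading term a**2: subtract (1)·g_4 from a**2 - 2/5*a*b - 2*b**2 + 53/10*a + 3/2*b + 7/2 → -2/5*a*b - 2*b**2 + 9/2*a + 3/2*b + 7/2
  leading term a*b: subtract (2/15)·g_2 from -2/5*a*b - 2*b**2 + 9/2*a + 3/2*b + 7/2 → -2*b**2 + 9/2*a + 3/2*b + 7/2
  leading term b**2: no divisor's leading term divides it; move -2*b**2 to the remainder.
  leading term a: no divisor's leading term divides it; move 9/2*a to the remainder.
  leading term b: no divisor's leading term divides it; move 3/2*b to the remainder.
  leading term 1: no divisor's leading term divides it; move 7/2 to the remainder.
The remainder -2*b**2 + 9/2*a + 3/2*b + 7/2 is nonzero, so it would be added as the next basis element.
An S-polynomial is built so that the two leading terms cancel; whether anything survives reduction is exactly the Gröbner-basis criterion.

S(g_1, g_3) = a**2 - 2/5*a*b - 2*b**2 + 53/10*a + 3/2*b + 7/2; remainder on division = -2*b**2 + 9/2*a + 3/2*b + 7/2.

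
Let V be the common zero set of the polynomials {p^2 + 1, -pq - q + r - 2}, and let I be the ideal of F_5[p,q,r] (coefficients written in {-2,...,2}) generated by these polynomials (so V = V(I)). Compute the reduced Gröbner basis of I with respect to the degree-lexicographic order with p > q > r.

f_1 = p^2 + 1, LT = p^2.
f_2 = -pq - q + r - 2, LT = pq.

S(f_1,f_2): lcm = p^2q. S = -pq + pr - 2p + q.
  reduce S modulo (f_1, f_2):
  remainder pr - 2p + 2q - r + 2 ≠ 0; add g_3 = pr - 2p + 2q - r + 2 to the basis.

S(f_2,g_3): lcm = pqr. S = 2pq - 2q^2 + 2qr - r^2 - 2q + 2r.
  reduce S modulo (f_1, f_2, g_3):
  remainder -2q^2 + 2qr - r^2 + q - r + 1 ≠ 0; add g_4 = -2q^2 + 2qr - r^2 + q - r + 1 to the basis.

The other S-polynomials (S(f_1,g_3), S(f_1,g_4), S(f_2,g_4), S(g_3,g_4)) all reduce to 0 modulo the current basis, so we have a Gröbner basis.

G = {p^2 + 1, pq + q - r + 2, pr - 2p + 2q - r + 2, q^2 - qr - 2r^2 + 2q - 2r + 2}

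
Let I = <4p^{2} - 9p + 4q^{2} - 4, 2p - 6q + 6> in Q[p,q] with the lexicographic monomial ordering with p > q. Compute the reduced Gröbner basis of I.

G = {p - 3q + 3, q^{2} - \tfrac{99}{40}q + \tfrac{59}{40}}

Buchberger's algorithm terminates because the ascending chain of leading-term ideals stabilizes.

f_1 = 4p^{2} - 9p + 4q^{2} - 4, LT = p^{2}.
f_2 = 2p - 6q + 6, LT = p.

S(f_1,f_2): lcm = p^{2}. S = 3pq - \tfrac{21}{4}p + q^{2} - 1.
  leading term pq: subtract (\tfrac{3}{2}q)·f_2 from 3pq - \tfrac{21}{4}p + q^{2} - 1 → -\tfrac{21}{4}p + 10q^{2} - 9q - 1
  leading term p: subtract (-\tfrac{21}{8})·f_2 from -\tfrac{21}{4}p + 10q^{2} - 9q - 1 → 10q^{2} - \tfrac{99}{4}q + \tfrac{59}{4}
  leading term q^{2}: no divisor's leading term divides it; move 10q^{2} to the remainder.
  leading term q: no divisor's leading term divides it; move -\tfrac{99}{4}q to the remainder.
  leading term 1: no divisor's leading term divides it; move \tfrac{59}{4} to the remainder.
  remainder 10q^{2} - \tfrac{99}{4}q + \tfrac{59}{4} ≠ 0; add g_3 = 10q^{2} - \tfrac{99}{4}q + \tfrac{59}{4} to the basis.

S(f_1,g_3): leading monomials are coprime, so the S-polynomial reduces to 0 (Buchberger's first criterion).
S(f_2,g_3): leading monomials are coprime, so the S-polynomial reduces to 0 (Buchberger's first criterion).
Every S-polynomial of the final basis reduces to 0, so we have a Gröbner basis.
Inter-reduce: drop elements whose leading term is divisible by another's, tail-reduce, and make monic.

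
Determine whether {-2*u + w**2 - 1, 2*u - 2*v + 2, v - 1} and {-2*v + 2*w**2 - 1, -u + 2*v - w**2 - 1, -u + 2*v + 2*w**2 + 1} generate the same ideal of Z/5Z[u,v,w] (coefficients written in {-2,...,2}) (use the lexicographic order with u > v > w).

Since reduced Gröbner bases are canonical representatives of ideals under a given ordering, it suffices to compute and compare them.
Buchberger on the first generating set:
f_1 = -2*u + w**2 - 1, LT = u.
f_2 = 2*u - 2*v + 2, LT = u.
f_3 = v - 1, LT = v.

S(f_1,f_2): lcm = u. S = v + 2*w**2 + 2.
  reduce S modulo (f_1, f_2, f_3):
  remainder 2*w**2 - 2 ≠ 0; add g_4 = 2*w**2 - 2 to the basis.

The other S-polynomials (S(f_1,f_3), S(f_2,f_3), S(f_1,g_4), S(f_2,g_4), S(f_3,g_4)) all reduce to 0 modulo the current basis, so we have a Gröbner basis.
Inter-reduce: drop elements whose leading term is divisible by another's, tail-reduce, and make monic.
Reduced Gröbner basis: {u, v - 1, w**2 - 1}.

Buchberger on the second generating set:
h_1 = -2*v + 2*w**2 - 1, LT = v.
h_2 = -u + 2*v - w**2 - 1, LT = u.
h_3 = -u + 2*v + 2*w**2 + 1, LT = u.

S(h_2,h_3): lcm = u. S = -2*w**2 + 2.
  reduce S modulo (h_1, h_2, h_3):
  remainder -2*w**2 + 2 ≠ 0; add k_4 = -2*w**2 + 2 to the basis.

The other S-polynomials (S(h_1,h_2), S(h_1,h_3), S(h_1,k_4), S(h_2,k_4), S(h_3,k_4)) all reduce to 0 modulo the current basis, so we have a Gröbner basis.
Inter-reduce: drop elements whose leading term is divisible by another's, tail-reduce, and make monic.
Reduced Gröbner basis: {u + 1, v + 2, w**2 - 1}.

Since the reduced bases disagree, the two ideals are not the same.

No, the ideals differ.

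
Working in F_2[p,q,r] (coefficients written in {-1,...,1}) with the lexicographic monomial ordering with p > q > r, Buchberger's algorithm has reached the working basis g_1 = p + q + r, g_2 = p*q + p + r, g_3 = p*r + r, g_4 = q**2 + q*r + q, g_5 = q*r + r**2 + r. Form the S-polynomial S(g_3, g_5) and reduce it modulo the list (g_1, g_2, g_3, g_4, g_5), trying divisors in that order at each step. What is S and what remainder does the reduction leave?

S(g_3, g_5) = p*r**2 + p*r + q*r; remainder on division = 0.

lcm(LM(g_3), LM(g_5)) = p*q*r.
S = (lcm/LT(g_3))·g_3 − (lcm/LT(g_5))·g_5 = p*r**2 + p*r + q*r.
Reduce S modulo (g_1, g_2, g_3, g_4, g_5) in that order:
  leading term p*r**2: subtract (r**2)·g_1 from p*r**2 + p*r + q*r → p*r + q*r**2 + q*r + r**3
  leading term p*r: subtract (r)·g_1 from p*r + q*r**2 + q*r + r**3 → q*r**2 + r**3 + r**2
  leading term q*r**2: subtract (r)·g_5 from q*r**2 + r**3 + r**2 → 0
The remainder is 0, so this S-polynomial contributes no new basis element.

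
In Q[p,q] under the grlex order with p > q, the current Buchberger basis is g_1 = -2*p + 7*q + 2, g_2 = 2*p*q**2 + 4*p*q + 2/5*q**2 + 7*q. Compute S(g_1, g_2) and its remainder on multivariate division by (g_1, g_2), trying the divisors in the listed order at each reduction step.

lcm(LM(g_1), LM(g_2)) = p*q**2.
S = (lcm/LT(g_1))·g_1 − (lcm/LT(g_2))·g_2 = -7/2*q**3 - 2*p*q - 6/5*q**2 - 7/2*q.
Reduce S modulo (g_1, g_2) in that order:
  leading term q**3: no divisor's leading term divides it; move -7/2*q**3 to the remainder.
  leading term p*q: subtract (q)·g_1 from -2*p*q - 6/5*q**2 - 7/2*q → -41/5*q**2 - 11/2*q
  leading term q**2: no divisor's leading term divides it; move -41/5*q**2 to the remainder.
  leading term q: no divisor's leading term divides it; move -11/2*q to the remainder.
The remainder -7/2*q**3 - 41/5*q**2 - 11/2*q is nonzero, so it would be added as the next basis element.

S(g_1, g_2) = -7/2*q**3 - 2*p*q - 6/5*q**2 - 7/2*q; remainder on division = -7/2*q**3 - 41/5*q**2 - 11/2*q.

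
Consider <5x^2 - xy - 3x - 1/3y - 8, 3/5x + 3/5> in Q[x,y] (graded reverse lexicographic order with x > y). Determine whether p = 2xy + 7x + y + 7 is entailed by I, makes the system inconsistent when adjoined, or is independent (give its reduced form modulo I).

First compute the reduced Gröbner basis of I by Buchberger's algorithm.
f_1 = 5x^2 - xy - 3x - 1/3y - 8, LT = x^2.
f_2 = 3/5x + 3/5, LT = x.

S(f_1,f_2): lcm = x^2. S = -1/5xy - 8/5x - 1/15y - 8/5.
  leading term xy: subtract (-1/3y)·f_2 from -1/5xy - 8/5x - 1/15y - 8/5 → -8/5x + 2/15y - 8/5
  leading term x: subtract (-8/3)·f_2 from -8/5x + 2/15y - 8/5 → 2/15y
  leading term y: no divisor's leading term divides it; move 2/15y to the remainder.
  remainder 2/15y ≠ 0; add h_3 = 2/15y to the basis.

S(f_1,h_3): leading monomials are coprime, so the S-polynomial reduces to 0 (Buchberger's first criterion).
S(f_2,h_3): leading monomials are coprime, so the S-polynomial reduces to 0 (Buchberger's first criterion).
Every S-polynomial of the final basis reduces to 0, so we have a Gröbner basis.
Inter-reduce: drop elements whose leading term is divisible by another's, tail-reduce, and make monic.
Reduced Gröbner basis: {x + 1, y}.
Label its elements g_1 = x + 1, g_2 = y.

Reduce p = 2xy + 7x + y + 7 modulo G:
  leading term xy: subtract (2y)·g_1 from 2xy + 7x + y + 7 → 7x - y + 7
  leading term x: subtract (7)·g_1 from 7x - y + 7 → -y
  leading term y: subtract (-1)·g_2 from -y → 0
  normal form = 0.
Since the normal form is 0, p ∈ I.

Ideal membership is decidable via reduction modulo a Gröbner basis.

2xy + 7x + y + 7 lies in I (it reduces to 0).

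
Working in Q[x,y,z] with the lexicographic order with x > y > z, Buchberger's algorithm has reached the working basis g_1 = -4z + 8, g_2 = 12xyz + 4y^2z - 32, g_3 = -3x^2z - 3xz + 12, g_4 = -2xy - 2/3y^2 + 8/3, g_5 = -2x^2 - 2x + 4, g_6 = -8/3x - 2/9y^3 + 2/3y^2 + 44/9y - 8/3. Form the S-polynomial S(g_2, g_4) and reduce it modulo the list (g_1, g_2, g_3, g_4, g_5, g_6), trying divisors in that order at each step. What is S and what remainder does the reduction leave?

lcm(LM(g_2), LM(g_4)) = xyz.
S = (lcm/LT(g_2))·g_2 − (lcm/LT(g_4))·g_4 = 4/3z - 8/3.
Reduce S modulo (g_1, g_2, g_3, g_4, g_5, g_6) in that order:
  leading term z: subtract (-1/3)·g_1 from 4/3z - 8/3 → 0
The remainder is 0, so this S-polynomial contributes no new basis element.
This is the inner loop of Buchberger's algorithm — each nonzero remainder becomes a new basis element.

S(g_2, g_4) = 4/3z - 8/3; remainder on division = 0.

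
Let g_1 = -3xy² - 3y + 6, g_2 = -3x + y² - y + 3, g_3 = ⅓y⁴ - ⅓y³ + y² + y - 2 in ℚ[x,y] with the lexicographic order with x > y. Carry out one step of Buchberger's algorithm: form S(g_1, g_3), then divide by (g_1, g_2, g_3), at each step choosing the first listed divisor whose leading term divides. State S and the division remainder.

lcm(LM(g_1), LM(g_3)) = xy⁴.
S = (lcm/LT(g_1))·g_1 − (lcm/LT(g_3))·g_3 = xy³ - 3xy² - 3xy + 6x + y³ - 2y².
Reduce S modulo (g_1, g_2, g_3) in that order:
  leading term xy³: subtract (-⅓y)·g_1 from xy³ - 3xy² - 3xy + 6x + y³ - 2y² → -3xy² - 3xy + 6x + y³ - 3y² + 2y
  leading term xy²: subtract (1)·g_1 from -3xy² - 3xy + 6x + y³ - 3y² + 2y → -3xy + 6x + y³ - 3y² + 5y - 6
  leading term xy: subtract (y)·g_2 from -3xy + 6x + y³ - 3y² + 5y - 6 → 6x - 2y² + 2y - 6
  leading term x: subtract (-2)·g_2 from 6x - 2y² + 2y - 6 → 0
The remainder is 0, so this S-polynomial contributes no new basis element.

S(g_1, g_3) = xy³ - 3xy² - 3xy + 6x + y³ - 2y²; remainder on division = 0.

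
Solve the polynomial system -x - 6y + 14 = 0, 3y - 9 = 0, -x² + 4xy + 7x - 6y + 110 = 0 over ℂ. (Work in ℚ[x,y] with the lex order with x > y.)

Compute a lex Gröbner basis by Buchberger's algorithm.
f_1 = -x - 6y + 14, LT = x.
f_2 = 3y - 9, LT = y.
f_3 = -x² + 4xy + 7x - 6y + 110, LT = x².

The S-polynomials (S(f_1,f_2), S(f_1,f_3), S(f_2,f_3)) all reduce to 0 modulo the current basis, so we have a Gröbner basis.
Inter-reduce: drop elements whose leading term is divisible by another's, tail-reduce, and make monic.
Reduced Gröbner basis: {x + 4, y - 3}.

Elimination: the polynomial y - 3 lies in the elimination ideal for y, so y ∈ {3}. For each such y, the remaining basis elements (now univariate) give the rest of the solution.
  y = 3: the earlier basis element becomes x + 4 = 0, giving x = -4 — point (-4, 3).

{(-4, 3)}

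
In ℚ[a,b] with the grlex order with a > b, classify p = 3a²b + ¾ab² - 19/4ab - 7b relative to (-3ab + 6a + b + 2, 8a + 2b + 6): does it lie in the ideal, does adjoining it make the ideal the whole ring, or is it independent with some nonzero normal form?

First compute the reduced Gröbner basis of I by Buchberger's algorithm.
f_1 = -3ab + 6a + b + 2, LT = ab.
f_2 = 8a + 2b + 6, LT = a.

S(f_1,f_2): lcm = ab. S = -¼b² - 2a - 13/12b - ⅔.
  reduce S modulo (f_1, f_2):
  remainder -¼b² - 7/12b + ⅚ ≠ 0; add h_3 = -¼b² - 7/12b + ⅚ to the basis.

The other S-polynomials (S(f_1,h_3), S(f_2,h_3)) all reduce to 0 modulo the current basis, so we have a Gröbner basis.
Inter-reduce: drop elements whose leading term is divisible by another's, tail-reduce, and make monic.
Reduced Gröbner basis: {b² + 7/3b - 10/3, a + ¼b + ¾}.
Label its elements g_1 = b² + 7/3b - 10/3, g_2 = a + ¼b + ¾.

Reduce p = 3a²b + ¾ab² - 19/4ab - 7b modulo G:
  leading term a²b: subtract (3ab)·g_2 from 3a²b + ¾ab² - 19/4ab - 7b → -7ab - 7b
  leading term ab: subtract (-7b)·g_2 from -7ab - 7b → 7/4b² - 7/4b
  leading term b²: subtract (7/4)·g_1 from 7/4b² - 7/4b → -35/6b + 35/6
  leading term b: no divisor's leading term divides it; move -35/6b to the remainder.
  leading term 1: no divisor's leading term divides it; move 35/6 to the remainder.
  normal form = -35/6b + 35/6.
The normal form is nonzero, so p ∉ I. Since p minus its normal form lies in I, I + (p) = I + (r) where r = -35/6b + 35/6; decide whether this ideal is the whole ring.
Run Buchberger on G together with r (pairs among the g_i already reduce to 0 since G is a Gröbner basis):
g_1 = b² + 7/3b - 10/3, LT = b².
g_2 = a + ¼b + ¾, LT = a.
r = -35/6b + 35/6, LT = b.

The S-polynomials (S(g_1,g_2), S(g_1,r), S(g_2,r)) all reduce to 0 modulo the current basis, so we have a Gröbner basis.
Inter-reduce: drop elements whose leading term is divisible by another's, tail-reduce, and make monic.
Reduced Gröbner basis: {a + 1, b - 1}.
The reduced Gröbner basis of I + (p) is {a + 1, b - 1} ≠ {1}, a proper ideal, so the enlarged system stays consistent: p is independent of I, with normal form -35/6b + 35/6.

3a²b + ¾ab² - 19/4ab - 7b is independent of I; its normal form modulo I is -35/6b + 35/6.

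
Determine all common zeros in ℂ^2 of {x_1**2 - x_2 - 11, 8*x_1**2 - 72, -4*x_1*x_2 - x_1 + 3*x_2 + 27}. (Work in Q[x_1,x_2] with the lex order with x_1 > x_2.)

Compute a lex Gröbner basis by Buchberger's algorithm.
f_1 = x_1**2 - x_2 - 11, LT = x_1**2.
f_2 = 8*x_1**2 - 72, LT = x_1**2.
f_3 = -4*x_1*x_2 - x_1 + 3*x_2 + 27, LT = x_1*x_2.

S(f_1,f_2): lcm = x_1**2. S = -x_2 - 2.
  reduce S modulo (f_1, f_2, f_3):
  remainder -x_2 - 2 ≠ 0; add h_4 = -x_2 - 2 to the basis.

S(f_1,f_3): lcm = x_1**2*x_2. S = -1/4*x_1**2 + 3/4*x_1*x_2 + 27/4*x_1 - x_2**2 - 11*x_2.
  reduce S modulo (f_1, f_2, f_3, h_4):
  remainder 105/16*x_1 + 315/16 ≠ 0; add h_5 = 105/16*x_1 + 315/16 to the basis.

The other S-polynomials (S(f_2,f_3), S(f_1,h_4), S(f_2,h_4), S(f_3,h_4), S(f_1,h_5), S(f_2,h_5), S(f_3,h_5), S(h_4,h_5)) all reduce to 0 modulo the current basis, so we have a Gröbner basis.
Inter-reduce: drop elements whose leading term is divisible by another's, tail-reduce, and make monic.
Reduced Gröbner basis: {x_1 + 3, x_2 + 2}.

Since the basis is lex-ordered, x_2 + 2 is univariate in x_2. Its roots are {-2}. Back-substituting each root into the other basis elements fixes the other coordinates.
  x_2 = -2: the earlier basis element becomes x_1 + 3 = 0, giving x_1 = -3 — point (-3, -2).

{(-3, -2)}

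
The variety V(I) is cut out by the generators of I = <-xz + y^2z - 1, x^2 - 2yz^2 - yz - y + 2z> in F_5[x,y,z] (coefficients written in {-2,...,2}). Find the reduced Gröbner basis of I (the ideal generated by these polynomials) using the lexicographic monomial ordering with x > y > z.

G = {x - y^4z + y^2 + 2yz^3 + yz^2 + yz - 2z^2, y^4z^2 - 2y^2z - 2yz^4 - yz^3 - yz^2 + 2z^3 + 1}

f_1 = -xz + y^2z - 1, LT = xz.
f_2 = x^2 - 2yz^2 - yz - y + 2z, LT = x^2.

S(f_1,f_2): lcm = x^2z. S = -xy^2z + x + 2yz^3 + yz^2 + yz - 2z^2.
  leading term xy^2z: subtract (y^2)·f_1 from -xy^2z + x + 2yz^3 + yz^2 + yz - 2z^2 → x - y^4z + y^2 + 2yz^3 + yz^2 + yz - 2z^2
  leading term x: no divisor's leading term divides it; move x to the remainder.
  leading term y^4z: no divisor's leading term divides it; move -y^4z to the remainder.
  leading term y^2: no divisor's leading term divides it; move y^2 to the remainder.
  leading term yz^3: no divisor's leading term divides it; move 2yz^3 to the remainder.
  leading term yz^2: no divisor's leading term divides it; move yz^2 to the remainder.
  leading term yz: no divisor's leading term divides it; move yz to the remainder.
  leading term z^2: no divisor's leading term divides it; move -2z^2 to the remainder.
  remainder x - y^4z + y^2 + 2yz^3 + yz^2 + yz - 2z^2 ≠ 0; add g_3 = x - y^4z + y^2 + 2yz^3 + yz^2 + yz - 2z^2 to the basis.

S(f_1,g_3): lcm = xz. S = y^4z^2 - 2y^2z - 2yz^4 - yz^3 - yz^2 + 2z^3 + 1.
  leading term y^4z^2: no divisor's leading term divides it; move y^4z^2 to the remainder.
  leading term y^2z: no divisor's leading term divides it; move -2y^2z to the remainder.
  leading term yz^4: no divisor's leading term divides it; move -2yz^4 to the remainder.
  leading term yz^3: no divisor's leading term divides it; move -yz^3 to the remainder.
  leading term yz^2: no divisor's leading term divides it; move -yz^2 to the remainder.
  leading term z^3: no divisor's leading term divides it; move 2z^3 to the remainder.
  leading term 1: no divisor's leading term divides it; move 1 to the remainder.
  remainder y^4z^2 - 2y^2z - 2yz^4 - yz^3 - yz^2 + 2z^3 + 1 ≠ 0; add g_4 = y^4z^2 - 2y^2z - 2yz^4 - yz^3 - yz^2 + 2z^3 + 1 to the basis.

S(f_2,g_3): lcm = x^2. S = xy^4z - xy^2 - 2xyz^3 - xyz^2 - xyz + 2xz^2 - 2yz^2 - yz - y + 2z.
  leading term xy^4z: subtract (-y^4)·f_1 from xy^4z - xy^2 - 2xyz^3 - xyz^2 - xyz + 2xz^2 - 2yz^2 - yz - y + 2z → -xy^2 - 2xyz^3 - xyz^2 - xyz + 2xz^2 + y^6z - y^4 - 2yz^2 - yz - y + 2z
  leading term xy^2: subtract (-y^2)·g_3 from -xy^2 - 2xyz^3 - xyz^2 - xyz + 2xz^2 + y^6z - y^4 - 2yz^2 - yz - y + 2z → -2xyz^3 - xyz^2 - xyz + 2xz^2 + 2y^3z^3 + y^3z^2 + y^3z - 2y^2z^2 - 2yz^2 - yz - y + 2z
  leading term xyz^3: subtract (2yz^2)·f_1 from -2xyz^3 - xyz^2 - xyz + 2xz^2 + 2y^3z^3 + y^3z^2 + y^3z - 2y^2z^2 - 2yz^2 - yz - y + 2z → -xyz^2 - xyz + 2xz^2 + y^3z^2 + y^3z - 2y^2z^2 - yz - y + 2z
  leading term xyz^2: subtract (yz)·f_1 from -xyz^2 - xyz + 2xz^2 + y^3z^2 + y^3z - 2y^2z^2 - yz - y + 2z → -xyz + 2xz^2 + y^3z - 2y^2z^2 - y + 2z
  leading term xyz: subtract (y)·f_1 from -xyz + 2xz^2 + y^3z - 2y^2z^2 - y + 2z → 2xz^2 - 2y^2z^2 + 2z
  leading term xz^2: subtract (-2z)·f_1 from 2xz^2 - 2y^2z^2 + 2z → 0
  remainder 0.

S(f_1,g_4): lcm = xy^4z^2. S = 2xy^2z + 2xyz^4 + xyz^3 + xyz^2 - 2xz^3 - x - y^6z^2 + y^4z.
  leading term xy^2z: subtract (-2y^2)·f_1 from 2xy^2z + 2xyz^4 + xyz^3 + xyz^2 - 2xz^3 - x - y^6z^2 + y^4z → 2xyz^4 + xyz^3 + xyz^2 - 2xz^3 - x - y^6z^2 - 2y^4z - 2y^2
  leading term xyz^4: subtract (-2yz^3)·f_1 from 2xyz^4 + xyz^3 + xyz^2 - 2xz^3 - x - y^6z^2 - 2y^4z - 2y^2 → xyz^3 + xyz^2 - 2xz^3 - x - y^6z^2 - 2y^4z + 2y^3z^4 - 2y^2 - 2yz^3
  leading term xyz^3: subtract (-yz^2)·f_1 from xyz^3 + xyz^2 - 2xz^3 - x - y^6z^2 - 2y^4z + 2y^3z^4 - 2y^2 - 2yz^3 → xyz^2 - 2xz^3 - x - y^6z^2 - 2y^4z + 2y^3z^4 + y^3z^3 - 2y^2 - 2yz^3 - yz^2
  leading term xyz^2: subtract (-yz)·f_1 from xyz^2 - 2xz^3 - x - y^6z^2 - 2y^4z + 2y^3z^4 + y^3z^3 - 2y^2 - 2yz^3 - yz^2 → -2xz^3 - x - y^6z^2 - 2y^4z + 2y^3z^4 + y^3z^3 + y^3z^2 - 2y^2 - 2yz^3 - yz^2 - yz
  leading term xz^3: subtract (2z^2)·f_1 from -2xz^3 - x - y^6z^2 - 2y^4z + 2y^3z^4 + y^3z^3 + y^3z^2 - 2y^2 - 2yz^3 - yz^2 - yz → -x - y^6z^2 - 2y^4z + 2y^3z^4 + y^3z^3 + y^3z^2 - 2y^2z^3 - 2y^2 - 2yz^3 - yz^2 - yz + 2z^2
  leading term x: subtract (-1)·g_3 from -x - y^6z^2 - 2y^4z + 2y^3z^4 + y^3z^3 + y^3z^2 - 2y^2z^3 - 2y^2 - 2yz^3 - yz^2 - yz + 2z^2 → -y^6z^2 + 2y^4z + 2y^3z^4 + y^3z^3 + y^3z^2 - 2y^2z^3 - y^2
  leading term y^6z^2: subtract (-y^2)·g_4 from -y^6z^2 + 2y^4z + 2y^3z^4 + y^3z^3 + y^3z^2 - 2y^2z^3 - y^2 → 0
  remainder 0.

S(f_2,g_4): leading monomials are coprime, so the S-polynomial reduces to 0 (Buchberger's first criterion).
S(g_3,g_4): leading monomials are coprime, so the S-polynomial reduces to 0 (Buchberger's first criterion).
Every S-polynomial of the final basis reduces to 0, so we have a Gröbner basis.
Inter-reduce: drop elements whose leading term is divisible by another's, tail-reduce, and make monic.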